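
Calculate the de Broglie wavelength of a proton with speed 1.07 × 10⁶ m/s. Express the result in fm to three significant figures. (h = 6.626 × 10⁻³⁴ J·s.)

p = mv = 1.673 × 10⁻²⁷ × 1.07 × 10⁶ = 1.790 × 10⁻²¹ kg·m/s.
λ = h/p = 6.626 × 10⁻³⁴ / 1.790 × 10⁻²¹ = 3.70 × 10⁻¹³ m = 370 fm.

λ = 370 fm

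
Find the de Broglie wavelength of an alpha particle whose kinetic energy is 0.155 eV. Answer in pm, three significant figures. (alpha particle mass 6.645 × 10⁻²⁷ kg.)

λ = 36.5 pm

KE = 0.155 eV = 2.483 × 10⁻²⁰ J.
p = √(2mKE) = √(2 × 6.645 × 10⁻²⁷ × 2.483 × 10⁻²⁰) = 1.817 × 10⁻²³ kg·m/s.
λ = h/p = 6.626 × 10⁻³⁴ / 1.817 × 10⁻²³ = 3.65 × 10⁻¹¹ m = 36.5 pm.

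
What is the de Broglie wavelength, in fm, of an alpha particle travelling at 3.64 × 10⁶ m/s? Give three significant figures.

λ = 27.4 fm

p = mv = 6.645 × 10⁻²⁷ × 3.64 × 10⁶ = 2.419 × 10⁻²⁰ kg·m/s.
λ = h/p = 6.626 × 10⁻³⁴ / 2.419 × 10⁻²⁰ = 2.74 × 10⁻¹⁴ m = 27.4 fm.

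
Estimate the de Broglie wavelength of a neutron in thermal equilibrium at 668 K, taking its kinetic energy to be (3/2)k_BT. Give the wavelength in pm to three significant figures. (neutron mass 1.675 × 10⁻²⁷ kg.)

λ = 97.3 pm

KE = (3/2)k_BT = 1.5 × 1.381 × 10⁻²³ × 668 = 1.384 × 10⁻²⁰ J.
p = √(2mKE) = √(2 × 1.675 × 10⁻²⁷ × 1.384 × 10⁻²⁰) = 6.809 × 10⁻²⁴ kg·m/s.
λ = h/p = 9.73 × 10⁻¹¹ m = 97.3 pm.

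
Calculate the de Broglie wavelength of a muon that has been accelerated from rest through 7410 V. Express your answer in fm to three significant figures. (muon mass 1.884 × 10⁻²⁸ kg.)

λ = 991 fm

KE = eV = 1.602 × 10⁻¹⁹ × 7410 = 1.187 × 10⁻¹⁵ J.
p = √(2mKE) = √(2 × 1.884 × 10⁻²⁸ × 1.187 × 10⁻¹⁵) = 6.688 × 10⁻²² kg·m/s.
λ = h/p = 6.626 × 10⁻³⁴ / 6.688 × 10⁻²² = 9.91 × 10⁻¹³ m = 991 fm.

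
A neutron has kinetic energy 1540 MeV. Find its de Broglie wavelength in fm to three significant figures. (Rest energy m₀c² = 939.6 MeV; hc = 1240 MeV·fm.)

Total energy E = KE + m₀c² = 1540 + 939.6 = 2479.6 MeV.
(pc)² = E² − (m₀c²)² = (2479.6)² − (939.6)² = 5.266 × 10⁶ MeV², so pc = 2295 MeV.
λ = hc/(pc) = 1240 MeV·fm / 2295 MeV = 0.540 fm.

λ = 0.540 fm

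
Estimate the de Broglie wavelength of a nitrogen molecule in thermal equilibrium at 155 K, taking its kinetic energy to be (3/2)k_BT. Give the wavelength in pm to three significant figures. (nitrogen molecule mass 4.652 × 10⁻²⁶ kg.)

λ = 38.3 pm

KE = (3/2)k_BT = 1.5 × 1.381 × 10⁻²³ × 155 = 3.211 × 10⁻²¹ J.
p = √(2mKE) = √(2 × 4.652 × 10⁻²⁶ × 3.211 × 10⁻²¹) = 1.728 × 10⁻²³ kg·m/s.
λ = h/p = 3.83 × 10⁻¹¹ m = 38.3 pm.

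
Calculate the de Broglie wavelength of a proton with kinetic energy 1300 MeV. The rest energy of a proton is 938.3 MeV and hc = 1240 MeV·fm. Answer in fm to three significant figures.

Total energy E = KE + m₀c² = 1300 + 938.3 = 2238.3 MeV.
(pc)² = E² − (m₀c²)² = (2238.3)² − (938.3)² = 4.130 × 10⁶ MeV², so pc = 2032 MeV.
λ = hc/(pc) = 1240 MeV·fm / 2032 MeV = 0.610 fm.

λ = 0.610 fm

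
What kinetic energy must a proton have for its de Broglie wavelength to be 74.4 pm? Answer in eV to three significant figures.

KE = 0.148 eV

p = h/λ = 6.626 × 10⁻³⁴ / 7.440 × 10⁻¹¹ = 8.906 × 10⁻²⁴ kg·m/s.
KE = p²/(2m) = (8.906 × 10⁻²⁴)² / (2 × 1.673 × 10⁻²⁷) = 2.370 × 10⁻²⁰ J = 0.148 eV.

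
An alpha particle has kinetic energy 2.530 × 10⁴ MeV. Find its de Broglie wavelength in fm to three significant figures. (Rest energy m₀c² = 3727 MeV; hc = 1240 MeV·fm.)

Total energy E = KE + m₀c² = 2.530 × 10⁴ + 3727 = 29027 MeV.
(pc)² = E² − (m₀c²)² = (29027)² − (3727)² = 8.287 × 10⁸ MeV², so pc = 2.879 × 10⁴ MeV.
λ = hc/(pc) = 1240 MeV·fm / 2.879 × 10⁴ MeV = 0.0431 fm.

λ = 0.0431 fm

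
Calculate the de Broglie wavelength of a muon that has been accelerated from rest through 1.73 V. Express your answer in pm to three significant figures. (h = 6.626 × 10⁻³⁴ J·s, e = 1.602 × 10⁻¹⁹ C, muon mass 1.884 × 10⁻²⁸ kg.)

λ = 64.8 pm

KE = eV = 1.602 × 10⁻¹⁹ × 1.730 = 2.771 × 10⁻¹⁹ J.
p = √(2mKE) = √(2 × 1.884 × 10⁻²⁸ × 2.771 × 10⁻¹⁹) = 1.022 × 10⁻²³ kg·m/s.
λ = h/p = 6.626 × 10⁻³⁴ / 1.022 × 10⁻²³ = 6.48 × 10⁻¹¹ m = 64.8 pm.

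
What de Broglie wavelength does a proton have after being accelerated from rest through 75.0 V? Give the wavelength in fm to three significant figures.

KE = eV = 1.602 × 10⁻¹⁹ × 75.00 = 1.202 × 10⁻¹⁷ J.
p = √(2mKE) = √(2 × 1.673 × 10⁻²⁷ × 1.202 × 10⁻¹⁷) = 2.005 × 10⁻²² kg·m/s.
λ = h/p = 6.626 × 10⁻³⁴ / 2.005 × 10⁻²² = 3.30 × 10⁻¹² m = 3300 fm.

λ = 3300 fm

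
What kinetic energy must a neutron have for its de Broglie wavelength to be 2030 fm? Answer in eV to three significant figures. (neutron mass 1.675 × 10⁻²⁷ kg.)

p = h/λ = 6.626 × 10⁻³⁴ / 2.030 × 10⁻¹² = 3.264 × 10⁻²² kg·m/s.
KE = p²/(2m) = (3.264 × 10⁻²²)² / (2 × 1.675 × 10⁻²⁷) = 3.180 × 10⁻¹⁷ J = 199 eV.

KE = 199 eV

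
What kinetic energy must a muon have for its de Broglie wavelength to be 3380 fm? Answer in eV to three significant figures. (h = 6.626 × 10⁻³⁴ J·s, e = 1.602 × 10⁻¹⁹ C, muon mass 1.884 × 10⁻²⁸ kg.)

KE = 637 eV

p = h/λ = 6.626 × 10⁻³⁴ / 3.380 × 10⁻¹² = 1.960 × 10⁻²² kg·m/s.
KE = p²/(2m) = (1.960 × 10⁻²²)² / (2 × 1.884 × 10⁻²⁸) = 1.020 × 10⁻¹⁶ J = 637 eV.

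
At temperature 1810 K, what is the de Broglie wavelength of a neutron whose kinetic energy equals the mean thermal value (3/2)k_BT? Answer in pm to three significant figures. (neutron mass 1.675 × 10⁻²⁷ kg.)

λ = 59.1 pm

KE = (3/2)k_BT = 1.5 × 1.381 × 10⁻²³ × 1810 = 3.749 × 10⁻²⁰ J.
p = √(2mKE) = √(2 × 1.675 × 10⁻²⁷ × 3.749 × 10⁻²⁰) = 1.121 × 10⁻²³ kg·m/s.
λ = h/p = 5.91 × 10⁻¹¹ m = 59.1 pm.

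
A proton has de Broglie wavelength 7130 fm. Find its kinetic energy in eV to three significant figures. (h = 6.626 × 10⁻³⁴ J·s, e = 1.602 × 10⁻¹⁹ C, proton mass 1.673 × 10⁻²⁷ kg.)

KE = 16.1 eV

p = h/λ = 6.626 × 10⁻³⁴ / 7.130 × 10⁻¹² = 9.293 × 10⁻²³ kg·m/s.
KE = p²/(2m) = (9.293 × 10⁻²³)² / (2 × 1.673 × 10⁻²⁷) = 2.581 × 10⁻¹⁸ J = 16.1 eV.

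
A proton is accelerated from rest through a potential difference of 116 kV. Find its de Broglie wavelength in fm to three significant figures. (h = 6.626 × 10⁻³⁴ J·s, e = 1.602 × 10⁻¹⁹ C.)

λ = 84.0 fm

KE = eV = 1.602 × 10⁻¹⁹ × 1.160 × 10⁵ = 1.858 × 10⁻¹⁴ J.
p = √(2mKE) = √(2 × 1.673 × 10⁻²⁷ × 1.858 × 10⁻¹⁴) = 7.885 × 10⁻²¹ kg·m/s.
λ = h/p = 6.626 × 10⁻³⁴ / 7.885 × 10⁻²¹ = 8.40 × 10⁻¹⁴ m = 84.0 fm.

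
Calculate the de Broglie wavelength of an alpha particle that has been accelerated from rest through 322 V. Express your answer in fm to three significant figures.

λ = 566 fm

KE = 2eV = 2 × 1.602 × 10⁻¹⁹ × 322.0 = 1.032 × 10⁻¹⁶ J.
p = √(2mKE) = √(2 × 6.645 × 10⁻²⁷ × 1.032 × 10⁻¹⁶) = 1.171 × 10⁻²¹ kg·m/s.
λ = h/p = 6.626 × 10⁻³⁴ / 1.171 × 10⁻²¹ = 5.66 × 10⁻¹³ m = 566 fm.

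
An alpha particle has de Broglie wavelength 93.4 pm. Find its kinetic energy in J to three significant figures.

p = h/λ = 6.626 × 10⁻³⁴ / 9.340 × 10⁻¹¹ = 7.094 × 10⁻²⁴ kg·m/s.
KE = p²/(2m) = (7.094 × 10⁻²⁴)² / (2 × 6.645 × 10⁻²⁷) = 3.787 × 10⁻²¹ J = 3.79 × 10⁻²¹ J.

KE = 3.79 × 10⁻²¹ J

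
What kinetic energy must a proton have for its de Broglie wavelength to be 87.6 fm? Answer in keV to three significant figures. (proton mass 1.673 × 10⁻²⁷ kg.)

p = h/λ = 6.626 × 10⁻³⁴ / 8.760 × 10⁻¹⁴ = 7.564 × 10⁻²¹ kg·m/s.
KE = p²/(2m) = (7.564 × 10⁻²¹)² / (2 × 1.673 × 10⁻²⁷) = 1.710 × 10⁻¹⁴ J = 107 keV.

KE = 107 keV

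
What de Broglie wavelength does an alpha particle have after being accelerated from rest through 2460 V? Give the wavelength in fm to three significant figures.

KE = 2eV = 2 × 1.602 × 10⁻¹⁹ × 2460 = 7.882 × 10⁻¹⁶ J.
p = √(2mKE) = √(2 × 6.645 × 10⁻²⁷ × 7.882 × 10⁻¹⁶) = 3.237 × 10⁻²¹ kg·m/s.
λ = h/p = 6.626 × 10⁻³⁴ / 3.237 × 10⁻²¹ = 2.05 × 10⁻¹³ m = 205 fm.

λ = 205 fm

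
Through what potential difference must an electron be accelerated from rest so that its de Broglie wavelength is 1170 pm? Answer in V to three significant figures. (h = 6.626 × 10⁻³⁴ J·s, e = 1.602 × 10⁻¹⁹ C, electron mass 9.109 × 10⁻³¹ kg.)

V = 1.10 V

p = h/λ = 6.626 × 10⁻³⁴ / 1.170 × 10⁻⁹ = 5.663 × 10⁻²⁵ kg·m/s.
KE = p²/(2m) = 1.760 × 10⁻¹⁹ J.
V = KE/e = 1.760 × 10⁻¹⁹ / (1.602 × 10⁻¹⁹) = 1.10 V.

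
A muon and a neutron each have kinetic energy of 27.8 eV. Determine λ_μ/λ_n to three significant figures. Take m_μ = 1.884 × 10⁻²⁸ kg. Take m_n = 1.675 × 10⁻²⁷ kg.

λ_μ/λ_n = 2.98

At fixed KE, p = √(2mKE) so λ = h/p ∝ 1/√m.
λ_μ/λ_n = √(m_n/m_μ) = √(1.675 × 10⁻²⁷/1.884 × 10⁻²⁸) = √(8.891) = 2.98.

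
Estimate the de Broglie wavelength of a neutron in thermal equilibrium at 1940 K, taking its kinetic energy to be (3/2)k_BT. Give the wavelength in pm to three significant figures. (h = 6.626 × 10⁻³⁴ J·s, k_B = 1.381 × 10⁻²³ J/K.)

KE = (3/2)k_BT = 1.5 × 1.381 × 10⁻²³ × 1940 = 4.019 × 10⁻²⁰ J.
p = √(2mKE) = √(2 × 1.675 × 10⁻²⁷ × 4.019 × 10⁻²⁰) = 1.160 × 10⁻²³ kg·m/s.
λ = h/p = 5.71 × 10⁻¹¹ m = 57.1 pm.

λ = 57.1 pm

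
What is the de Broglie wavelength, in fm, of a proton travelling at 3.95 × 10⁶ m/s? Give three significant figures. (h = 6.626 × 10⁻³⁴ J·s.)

λ = 100 fm

p = mv = 1.673 × 10⁻²⁷ × 3.95 × 10⁶ = 6.608 × 10⁻²¹ kg·m/s.
λ = h/p = 6.626 × 10⁻³⁴ / 6.608 × 10⁻²¹ = 1.00 × 10⁻¹³ m = 100 fm.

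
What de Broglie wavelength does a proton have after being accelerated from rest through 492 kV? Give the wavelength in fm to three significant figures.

KE = eV = 1.602 × 10⁻¹⁹ × 4.920 × 10⁵ = 7.882 × 10⁻¹⁴ J.
p = √(2mKE) = √(2 × 1.673 × 10⁻²⁷ × 7.882 × 10⁻¹⁴) = 1.624 × 10⁻²⁰ kg·m/s.
λ = h/p = 6.626 × 10⁻³⁴ / 1.624 × 10⁻²⁰ = 4.08 × 10⁻¹⁴ m = 40.8 fm.

λ = 40.8 fm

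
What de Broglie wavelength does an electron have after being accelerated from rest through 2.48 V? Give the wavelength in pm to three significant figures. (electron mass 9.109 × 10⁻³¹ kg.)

λ = 779 pm

KE = eV = 1.602 × 10⁻¹⁹ × 2.480 = 3.973 × 10⁻¹⁹ J.
p = √(2mKE) = √(2 × 9.109 × 10⁻³¹ × 3.973 × 10⁻¹⁹) = 8.508 × 10⁻²⁵ kg·m/s.
λ = h/p = 6.626 × 10⁻³⁴ / 8.508 × 10⁻²⁵ = 7.79 × 10⁻¹⁰ m = 779 pm.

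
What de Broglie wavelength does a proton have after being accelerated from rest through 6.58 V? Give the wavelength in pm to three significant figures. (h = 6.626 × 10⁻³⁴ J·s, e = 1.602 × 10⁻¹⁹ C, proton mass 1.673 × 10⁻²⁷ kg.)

λ = 11.2 pm

KE = eV = 1.602 × 10⁻¹⁹ × 6.580 = 1.054 × 10⁻¹⁸ J.
p = √(2mKE) = √(2 × 1.673 × 10⁻²⁷ × 1.054 × 10⁻¹⁸) = 5.939 × 10⁻²³ kg·m/s.
λ = h/p = 6.626 × 10⁻³⁴ / 5.939 × 10⁻²³ = 1.12 × 10⁻¹¹ m = 11.2 pm.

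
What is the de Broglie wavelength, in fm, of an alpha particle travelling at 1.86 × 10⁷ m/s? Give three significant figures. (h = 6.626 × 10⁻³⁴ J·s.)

p = mv = 6.645 × 10⁻²⁷ × 1.86 × 10⁷ = 1.236 × 10⁻¹⁹ kg·m/s.
λ = h/p = 6.626 × 10⁻³⁴ / 1.236 × 10⁻¹⁹ = 5.36 × 10⁻¹⁵ m = 5.36 fm.

λ = 5.36 fm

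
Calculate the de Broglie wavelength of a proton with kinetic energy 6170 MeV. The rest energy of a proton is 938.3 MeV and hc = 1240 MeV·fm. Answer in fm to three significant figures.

Total energy E = KE + m₀c² = 6170 + 938.3 = 7108.3 MeV.
(pc)² = E² − (m₀c²)² = (7108.3)² − (938.3)² = 4.965 × 10⁷ MeV², so pc = 7046 MeV.
λ = hc/(pc) = 1240 MeV·fm / 7046 MeV = 0.176 fm.

λ = 0.176 fm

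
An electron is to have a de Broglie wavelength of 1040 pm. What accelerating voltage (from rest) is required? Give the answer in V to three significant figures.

p = h/λ = 6.626 × 10⁻³⁴ / 1.040 × 10⁻⁹ = 6.371 × 10⁻²⁵ kg·m/s.
KE = p²/(2m) = 2.228 × 10⁻¹⁹ J.
V = KE/e = 2.228 × 10⁻¹⁹ / (1.602 × 10⁻¹⁹) = 1.39 V.

V = 1.39 V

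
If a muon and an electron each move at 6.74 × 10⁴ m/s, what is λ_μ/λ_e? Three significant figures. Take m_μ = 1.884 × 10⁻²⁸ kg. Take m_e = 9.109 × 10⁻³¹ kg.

λ_μ/λ_e = 4.83 × 10⁻³

At fixed v, p = mv so λ = h/(mv) ∝ 1/m.
λ_μ/λ_e = m_e/m_μ = 9.109 × 10⁻³¹/1.884 × 10⁻²⁸ = 4.83 × 10⁻³.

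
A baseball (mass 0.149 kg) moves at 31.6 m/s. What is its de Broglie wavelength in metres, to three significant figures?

λ = 1.41 × 10⁻³⁴ m

p = mv = 0.149 × 31.6 = 4.708 kg·m/s.
λ = h/p = 6.626 × 10⁻³⁴ / 4.708 = 1.41 × 10⁻³⁴ m.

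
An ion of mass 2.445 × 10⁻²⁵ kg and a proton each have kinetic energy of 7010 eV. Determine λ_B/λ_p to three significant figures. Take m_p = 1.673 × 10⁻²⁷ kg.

λ_B/λ_p = 0.0827

At fixed KE, p = √(2mKE) so λ = h/p ∝ 1/√m.
λ_B/λ_p = √(m_p/m_B) = √(1.673 × 10⁻²⁷/2.445 × 10⁻²⁵) = √(6.843 × 10⁻³) = 0.0827.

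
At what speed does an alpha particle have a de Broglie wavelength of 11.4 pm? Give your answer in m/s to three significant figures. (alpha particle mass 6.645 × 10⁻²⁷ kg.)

p = h/λ = 6.626 × 10⁻³⁴ / 1.140 × 10⁻¹¹ = 5.812 × 10⁻²³ kg·m/s.
v = p/m = 5.812 × 10⁻²³ / 6.645 × 10⁻²⁷ = 8.75 × 10³ m/s = 8750 m/s.

v = 8750 m/s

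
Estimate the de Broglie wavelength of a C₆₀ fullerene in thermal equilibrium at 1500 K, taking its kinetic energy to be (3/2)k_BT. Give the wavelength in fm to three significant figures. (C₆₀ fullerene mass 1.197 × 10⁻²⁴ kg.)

λ = 2430 fm

KE = (3/2)k_BT = 1.5 × 1.381 × 10⁻²³ × 1500 = 3.107 × 10⁻²⁰ J.
p = √(2mKE) = √(2 × 1.197 × 10⁻²⁴ × 3.107 × 10⁻²⁰) = 2.727 × 10⁻²² kg·m/s.
λ = h/p = 2.43 × 10⁻¹² m = 2430 fm.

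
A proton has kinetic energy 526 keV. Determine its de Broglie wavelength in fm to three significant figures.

λ = 39.5 fm

KE = 526 keV = 8.427 × 10⁻¹⁴ J.
p = √(2mKE) = √(2 × 1.673 × 10⁻²⁷ × 8.427 × 10⁻¹⁴) = 1.679 × 10⁻²⁰ kg·m/s.
λ = h/p = 6.626 × 10⁻³⁴ / 1.679 × 10⁻²⁰ = 3.95 × 10⁻¹⁴ m = 39.5 fm.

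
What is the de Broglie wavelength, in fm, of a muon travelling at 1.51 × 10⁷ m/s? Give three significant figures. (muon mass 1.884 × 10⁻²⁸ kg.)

λ = 233 fm

p = mv = 1.884 × 10⁻²⁸ × 1.51 × 10⁷ = 2.845 × 10⁻²¹ kg·m/s.
λ = h/p = 6.626 × 10⁻³⁴ / 2.845 × 10⁻²¹ = 2.33 × 10⁻¹³ m = 233 fm.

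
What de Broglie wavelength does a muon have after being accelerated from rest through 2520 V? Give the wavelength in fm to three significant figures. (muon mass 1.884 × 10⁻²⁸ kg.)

λ = 1700 fm

KE = eV = 1.602 × 10⁻¹⁹ × 2520 = 4.037 × 10⁻¹⁶ J.
p = √(2mKE) = √(2 × 1.884 × 10⁻²⁸ × 4.037 × 10⁻¹⁶) = 3.900 × 10⁻²² kg·m/s.
λ = h/p = 6.626 × 10⁻³⁴ / 3.900 × 10⁻²² = 1.70 × 10⁻¹² m = 1700 fm.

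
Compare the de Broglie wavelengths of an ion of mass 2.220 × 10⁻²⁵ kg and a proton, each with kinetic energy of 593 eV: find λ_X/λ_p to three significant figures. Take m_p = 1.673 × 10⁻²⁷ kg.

At fixed KE, p = √(2mKE) so λ = h/p ∝ 1/√m.
λ_X/λ_p = √(m_p/m_X) = √(1.673 × 10⁻²⁷/2.220 × 10⁻²⁵) = √(7.536 × 10⁻³) = 0.0868.

λ_X/λ_p = 0.0868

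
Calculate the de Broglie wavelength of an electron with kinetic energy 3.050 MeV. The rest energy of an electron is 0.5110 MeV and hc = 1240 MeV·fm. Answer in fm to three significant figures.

λ = 352 fm

Total energy E = KE + m₀c² = 3.050 + 0.5110 = 3.5610 MeV.
(pc)² = E² − (m₀c²)² = (3.5610)² − (0.5110)² = 12.42 MeV², so pc = 3.524 MeV.
λ = hc/(pc) = 1240 MeV·fm / 3.524 MeV = 352 fm.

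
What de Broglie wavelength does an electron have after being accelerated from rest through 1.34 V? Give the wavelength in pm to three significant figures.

λ = 1060 pm

KE = eV = 1.602 × 10⁻¹⁹ × 1.340 = 2.147 × 10⁻¹⁹ J.
p = √(2mKE) = √(2 × 9.109 × 10⁻³¹ × 2.147 × 10⁻¹⁹) = 6.254 × 10⁻²⁵ kg·m/s.
λ = h/p = 6.626 × 10⁻³⁴ / 6.254 × 10⁻²⁵ = 1.06 × 10⁻⁹ m = 1060 pm.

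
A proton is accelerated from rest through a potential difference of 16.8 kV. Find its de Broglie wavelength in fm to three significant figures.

λ = 221 fm

KE = eV = 1.602 × 10⁻¹⁹ × 1.680 × 10⁴ = 2.691 × 10⁻¹⁵ J.
p = √(2mKE) = √(2 × 1.673 × 10⁻²⁷ × 2.691 × 10⁻¹⁵) = 3.001 × 10⁻²¹ kg·m/s.
λ = h/p = 6.626 × 10⁻³⁴ / 3.001 × 10⁻²¹ = 2.21 × 10⁻¹³ m = 221 fm.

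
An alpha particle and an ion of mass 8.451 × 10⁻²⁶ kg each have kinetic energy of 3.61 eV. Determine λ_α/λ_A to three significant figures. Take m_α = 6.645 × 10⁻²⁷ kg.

At fixed KE, p = √(2mKE) so λ = h/p ∝ 1/√m.
λ_α/λ_A = √(m_A/m_α) = √(8.451 × 10⁻²⁶/6.645 × 10⁻²⁷) = √(12.72) = 3.57.

λ_α/λ_A = 3.57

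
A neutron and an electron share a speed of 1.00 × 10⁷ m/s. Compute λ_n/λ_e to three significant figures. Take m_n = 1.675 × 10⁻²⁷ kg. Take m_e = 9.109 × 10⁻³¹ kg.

λ_n/λ_e = 5.44 × 10⁻⁴

At fixed v, p = mv so λ = h/(mv) ∝ 1/m.
λ_n/λ_e = m_e/m_n = 9.109 × 10⁻³¹/1.675 × 10⁻²⁷ = 5.44 × 10⁻⁴.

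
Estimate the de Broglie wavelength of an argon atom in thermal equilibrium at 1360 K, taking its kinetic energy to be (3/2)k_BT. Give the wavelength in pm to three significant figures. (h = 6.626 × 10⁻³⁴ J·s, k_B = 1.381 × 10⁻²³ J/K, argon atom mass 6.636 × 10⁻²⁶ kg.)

λ = 10.8 pm

KE = (3/2)k_BT = 1.5 × 1.381 × 10⁻²³ × 1360 = 2.817 × 10⁻²⁰ J.
p = √(2mKE) = √(2 × 6.636 × 10⁻²⁶ × 2.817 × 10⁻²⁰) = 6.115 × 10⁻²³ kg·m/s.
λ = h/p = 1.08 × 10⁻¹¹ m = 10.8 pm.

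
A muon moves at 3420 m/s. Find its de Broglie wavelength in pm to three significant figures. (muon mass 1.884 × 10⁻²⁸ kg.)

λ = 1030 pm

p = mv = 1.884 × 10⁻²⁸ × 3420 = 6.443 × 10⁻²⁵ kg·m/s.
λ = h/p = 6.626 × 10⁻³⁴ / 6.443 × 10⁻²⁵ = 1.03 × 10⁻⁹ m = 1030 pm.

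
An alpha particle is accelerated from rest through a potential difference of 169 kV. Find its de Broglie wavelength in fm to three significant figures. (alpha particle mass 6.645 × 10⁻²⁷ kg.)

λ = 24.7 fm

KE = 2eV = 2 × 1.602 × 10⁻¹⁹ × 1.690 × 10⁵ = 5.415 × 10⁻¹⁴ J.
p = √(2mKE) = √(2 × 6.645 × 10⁻²⁷ × 5.415 × 10⁻¹⁴) = 2.683 × 10⁻²⁰ kg·m/s.
λ = h/p = 6.626 × 10⁻³⁴ / 2.683 × 10⁻²⁰ = 2.47 × 10⁻¹⁴ m = 24.7 fm.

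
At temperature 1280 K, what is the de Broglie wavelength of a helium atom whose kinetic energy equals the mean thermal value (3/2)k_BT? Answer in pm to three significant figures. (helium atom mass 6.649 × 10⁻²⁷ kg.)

λ = 35.3 pm

KE = (3/2)k_BT = 1.5 × 1.381 × 10⁻²³ × 1280 = 2.652 × 10⁻²⁰ J.
p = √(2mKE) = √(2 × 6.649 × 10⁻²⁷ × 2.652 × 10⁻²⁰) = 1.878 × 10⁻²³ kg·m/s.
λ = h/p = 3.53 × 10⁻¹¹ m = 35.3 pm.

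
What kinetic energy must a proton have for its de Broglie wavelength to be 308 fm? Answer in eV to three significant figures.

KE = 8630 eV

p = h/λ = 6.626 × 10⁻³⁴ / 3.080 × 10⁻¹³ = 2.151 × 10⁻²¹ kg·m/s.
KE = p²/(2m) = (2.151 × 10⁻²¹)² / (2 × 1.673 × 10⁻²⁷) = 1.383 × 10⁻¹⁵ J = 8630 eV.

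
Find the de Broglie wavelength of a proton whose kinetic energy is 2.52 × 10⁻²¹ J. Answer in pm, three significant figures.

p = √(2mKE) = √(2 × 1.673 × 10⁻²⁷ × 2.520 × 10⁻²¹) = 2.904 × 10⁻²⁴ kg·m/s.
λ = h/p = 6.626 × 10⁻³⁴ / 2.904 × 10⁻²⁴ = 2.28 × 10⁻¹⁰ m = 228 pm.

λ = 228 pm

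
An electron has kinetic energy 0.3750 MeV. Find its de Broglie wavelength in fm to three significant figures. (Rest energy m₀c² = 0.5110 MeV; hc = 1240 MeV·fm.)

Total energy E = KE + m₀c² = 0.3750 + 0.5110 = 0.8860 MeV.
(pc)² = E² − (m₀c²)² = (0.8860)² − (0.5110)² = 0.5239 MeV², so pc = 0.7238 MeV.
λ = hc/(pc) = 1240 MeV·fm / 0.7238 MeV = 1710 fm.

λ = 1710 fm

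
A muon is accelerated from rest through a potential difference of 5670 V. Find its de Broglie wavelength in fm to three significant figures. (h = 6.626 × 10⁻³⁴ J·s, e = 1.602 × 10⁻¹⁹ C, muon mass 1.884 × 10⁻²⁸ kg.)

KE = eV = 1.602 × 10⁻¹⁹ × 5670 = 9.083 × 10⁻¹⁶ J.
p = √(2mKE) = √(2 × 1.884 × 10⁻²⁸ × 9.083 × 10⁻¹⁶) = 5.850 × 10⁻²² kg·m/s.
λ = h/p = 6.626 × 10⁻³⁴ / 5.850 × 10⁻²² = 1.13 × 10⁻¹² m = 1130 fm.

λ = 1130 fm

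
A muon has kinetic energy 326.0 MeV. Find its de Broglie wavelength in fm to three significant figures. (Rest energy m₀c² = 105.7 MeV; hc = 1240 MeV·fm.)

Total energy E = KE + m₀c² = 326.0 + 105.7 = 431.7 MeV.
(pc)² = E² − (m₀c²)² = (431.7)² − (105.7)² = 1.752 × 10⁵ MeV², so pc = 418.6 MeV.
λ = hc/(pc) = 1240 MeV·fm / 418.6 MeV = 2.96 fm.

λ = 2.96 fm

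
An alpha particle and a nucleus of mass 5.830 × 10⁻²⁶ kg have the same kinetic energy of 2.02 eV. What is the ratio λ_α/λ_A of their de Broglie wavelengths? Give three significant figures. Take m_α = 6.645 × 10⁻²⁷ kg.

At fixed KE, p = √(2mKE) so λ = h/p ∝ 1/√m.
λ_α/λ_A = √(m_A/m_α) = √(5.830 × 10⁻²⁶/6.645 × 10⁻²⁷) = √(8.774) = 2.96.

λ_α/λ_A = 2.96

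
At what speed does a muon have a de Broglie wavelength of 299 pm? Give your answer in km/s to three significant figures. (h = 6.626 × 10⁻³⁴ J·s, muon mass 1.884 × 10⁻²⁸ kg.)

p = h/λ = 6.626 × 10⁻³⁴ / 2.990 × 10⁻¹⁰ = 2.216 × 10⁻²⁴ kg·m/s.
v = p/m = 2.216 × 10⁻²⁴ / 1.884 × 10⁻²⁸ = 1.18 × 10⁴ m/s = 11.8 km/s.

v = 11.8 km/s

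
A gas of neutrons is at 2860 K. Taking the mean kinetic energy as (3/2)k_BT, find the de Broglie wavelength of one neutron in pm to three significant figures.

KE = (3/2)k_BT = 1.5 × 1.381 × 10⁻²³ × 2860 = 5.924 × 10⁻²⁰ J.
p = √(2mKE) = √(2 × 1.675 × 10⁻²⁷ × 5.924 × 10⁻²⁰) = 1.409 × 10⁻²³ kg·m/s.
λ = h/p = 4.70 × 10⁻¹¹ m = 47.0 pm.

λ = 47.0 pm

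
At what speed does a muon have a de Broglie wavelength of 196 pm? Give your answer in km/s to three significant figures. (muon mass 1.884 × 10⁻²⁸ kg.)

v = 17.9 km/s

p = h/λ = 6.626 × 10⁻³⁴ / 1.960 × 10⁻¹⁰ = 3.381 × 10⁻²⁴ kg·m/s.
v = p/m = 3.381 × 10⁻²⁴ / 1.884 × 10⁻²⁸ = 1.79 × 10⁴ m/s = 17.9 km/s.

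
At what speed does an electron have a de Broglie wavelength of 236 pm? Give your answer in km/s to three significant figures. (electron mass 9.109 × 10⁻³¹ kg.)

v = 3080 km/s

p = h/λ = 6.626 × 10⁻³⁴ / 2.360 × 10⁻¹⁰ = 2.808 × 10⁻²⁴ kg·m/s.
v = p/m = 2.808 × 10⁻²⁴ / 9.109 × 10⁻³¹ = 3.08 × 10⁶ m/s = 3080 km/s.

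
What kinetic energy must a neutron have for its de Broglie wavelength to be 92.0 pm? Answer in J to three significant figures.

p = h/λ = 6.626 × 10⁻³⁴ / 9.200 × 10⁻¹¹ = 7.202 × 10⁻²⁴ kg·m/s.
KE = p²/(2m) = (7.202 × 10⁻²⁴)² / (2 × 1.675 × 10⁻²⁷) = 1.548 × 10⁻²⁰ J = 1.55 × 10⁻²⁰ J.

KE = 1.55 × 10⁻²⁰ J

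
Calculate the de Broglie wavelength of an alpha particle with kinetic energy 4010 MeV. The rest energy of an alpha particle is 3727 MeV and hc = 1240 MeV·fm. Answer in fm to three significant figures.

Total energy E = KE + m₀c² = 4010 + 3727 = 7737 MeV.
(pc)² = E² − (m₀c²)² = (7737)² − (3727)² = 4.597 × 10⁷ MeV², so pc = 6780 MeV.
λ = hc/(pc) = 1240 MeV·fm / 6780 MeV = 0.183 fm.

λ = 0.183 fm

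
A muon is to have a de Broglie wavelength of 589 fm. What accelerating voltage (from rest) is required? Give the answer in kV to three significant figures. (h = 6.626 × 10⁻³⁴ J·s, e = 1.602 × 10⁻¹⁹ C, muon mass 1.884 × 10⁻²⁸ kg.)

p = h/λ = 6.626 × 10⁻³⁴ / 5.890 × 10⁻¹³ = 1.125 × 10⁻²¹ kg·m/s.
KE = p²/(2m) = 3.359 × 10⁻¹⁵ J.
V = KE/e = 3.359 × 10⁻¹⁵ / (1.602 × 10⁻¹⁹) = 21.0 kV.

V = 21.0 kV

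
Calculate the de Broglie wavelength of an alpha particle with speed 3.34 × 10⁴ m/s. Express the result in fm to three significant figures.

λ = 2990 fm

p = mv = 6.645 × 10⁻²⁷ × 3.34 × 10⁴ = 2.219 × 10⁻²² kg·m/s.
λ = h/p = 6.626 × 10⁻³⁴ / 2.219 × 10⁻²² = 2.99 × 10⁻¹² m = 2990 fm.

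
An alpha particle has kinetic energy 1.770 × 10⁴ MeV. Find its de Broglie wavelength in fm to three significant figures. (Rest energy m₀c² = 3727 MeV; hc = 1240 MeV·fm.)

Total energy E = KE + m₀c² = 1.770 × 10⁴ + 3727 = 21427 MeV.
(pc)² = E² − (m₀c²)² = (21427)² − (3727)² = 4.452 × 10⁸ MeV², so pc = 2.110 × 10⁴ MeV.
λ = hc/(pc) = 1240 MeV·fm / 2.110 × 10⁴ MeV = 0.0588 fm.

λ = 0.0588 fm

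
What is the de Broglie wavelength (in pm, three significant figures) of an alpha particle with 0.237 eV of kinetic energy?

λ = 29.5 pm

KE = 0.237 eV = 3.797 × 10⁻²⁰ J.
p = √(2mKE) = √(2 × 6.645 × 10⁻²⁷ × 3.797 × 10⁻²⁰) = 2.246 × 10⁻²³ kg·m/s.
λ = h/p = 6.626 × 10⁻³⁴ / 2.246 × 10⁻²³ = 2.95 × 10⁻¹¹ m = 29.5 pm.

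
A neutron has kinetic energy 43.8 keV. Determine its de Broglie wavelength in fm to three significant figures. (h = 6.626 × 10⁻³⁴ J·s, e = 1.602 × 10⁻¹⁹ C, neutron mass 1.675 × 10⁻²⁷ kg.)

KE = 43.8 keV = 7.017 × 10⁻¹⁵ J.
p = √(2mKE) = √(2 × 1.675 × 10⁻²⁷ × 7.017 × 10⁻¹⁵) = 4.848 × 10⁻²¹ kg·m/s.
λ = h/p = 6.626 × 10⁻³⁴ / 4.848 × 10⁻²¹ = 1.37 × 10⁻¹³ m = 137 fm.

λ = 137 fm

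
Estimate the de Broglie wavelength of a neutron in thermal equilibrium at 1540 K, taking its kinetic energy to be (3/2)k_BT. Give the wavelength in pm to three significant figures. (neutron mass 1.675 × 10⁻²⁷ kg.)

KE = (3/2)k_BT = 1.5 × 1.381 × 10⁻²³ × 1540 = 3.190 × 10⁻²⁰ J.
p = √(2mKE) = √(2 × 1.675 × 10⁻²⁷ × 3.190 × 10⁻²⁰) = 1.034 × 10⁻²³ kg·m/s.
λ = h/p = 6.41 × 10⁻¹¹ m = 64.1 pm.

λ = 64.1 pm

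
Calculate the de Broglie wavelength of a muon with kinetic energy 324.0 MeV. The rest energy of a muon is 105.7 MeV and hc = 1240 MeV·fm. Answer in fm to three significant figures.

Total energy E = KE + m₀c² = 324.0 + 105.7 = 429.7 MeV.
(pc)² = E² − (m₀c²)² = (429.7)² − (105.7)² = 1.735 × 10⁵ MeV², so pc = 416.5 MeV.
λ = hc/(pc) = 1240 MeV·fm / 416.5 MeV = 2.98 fm.

λ = 2.98 fm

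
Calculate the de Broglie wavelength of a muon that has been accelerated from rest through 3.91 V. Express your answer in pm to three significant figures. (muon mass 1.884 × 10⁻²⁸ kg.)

KE = eV = 1.602 × 10⁻¹⁹ × 3.910 = 6.264 × 10⁻¹⁹ J.
p = √(2mKE) = √(2 × 1.884 × 10⁻²⁸ × 6.264 × 10⁻¹⁹) = 1.536 × 10⁻²³ kg·m/s.
λ = h/p = 6.626 × 10⁻³⁴ / 1.536 × 10⁻²³ = 4.31 × 10⁻¹¹ m = 43.1 pm.

λ = 43.1 pm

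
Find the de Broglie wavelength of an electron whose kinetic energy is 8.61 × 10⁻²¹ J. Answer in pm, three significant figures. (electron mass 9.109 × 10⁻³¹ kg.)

p = √(2mKE) = √(2 × 9.109 × 10⁻³¹ × 8.610 × 10⁻²¹) = 1.252 × 10⁻²⁵ kg·m/s.
λ = h/p = 6.626 × 10⁻³⁴ / 1.252 × 10⁻²⁵ = 5.29 × 10⁻⁹ m = 5290 pm.

λ = 5290 pm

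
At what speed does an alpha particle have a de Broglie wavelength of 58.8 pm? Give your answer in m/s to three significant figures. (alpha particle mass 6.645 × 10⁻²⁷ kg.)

p = h/λ = 6.626 × 10⁻³⁴ / 5.880 × 10⁻¹¹ = 1.127 × 10⁻²³ kg·m/s.
v = p/m = 1.127 × 10⁻²³ / 6.645 × 10⁻²⁷ = 1.70 × 10³ m/s = 1700 m/s.

v = 1700 m/s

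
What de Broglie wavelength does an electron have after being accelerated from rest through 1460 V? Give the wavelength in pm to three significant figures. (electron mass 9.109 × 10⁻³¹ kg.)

λ = 32.1 pm

KE = eV = 1.602 × 10⁻¹⁹ × 1460 = 2.339 × 10⁻¹⁶ J.
p = √(2mKE) = √(2 × 9.109 × 10⁻³¹ × 2.339 × 10⁻¹⁶) = 2.064 × 10⁻²³ kg·m/s.
λ = h/p = 6.626 × 10⁻³⁴ / 2.064 × 10⁻²³ = 3.21 × 10⁻¹¹ m = 32.1 pm.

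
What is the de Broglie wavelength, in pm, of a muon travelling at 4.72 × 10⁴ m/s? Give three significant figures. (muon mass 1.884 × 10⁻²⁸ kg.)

p = mv = 1.884 × 10⁻²⁸ × 4.72 × 10⁴ = 8.892 × 10⁻²⁴ kg·m/s.
λ = h/p = 6.626 × 10⁻³⁴ / 8.892 × 10⁻²⁴ = 7.45 × 10⁻¹¹ m = 74.5 pm.

λ = 74.5 pm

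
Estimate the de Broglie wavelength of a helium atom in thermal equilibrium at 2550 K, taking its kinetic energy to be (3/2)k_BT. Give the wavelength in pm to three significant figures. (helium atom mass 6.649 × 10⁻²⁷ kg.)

λ = 25.0 pm

KE = (3/2)k_BT = 1.5 × 1.381 × 10⁻²³ × 2550 = 5.282 × 10⁻²⁰ J.
p = √(2mKE) = √(2 × 6.649 × 10⁻²⁷ × 5.282 × 10⁻²⁰) = 2.650 × 10⁻²³ kg·m/s.
λ = h/p = 2.50 × 10⁻¹¹ m = 25.0 pm.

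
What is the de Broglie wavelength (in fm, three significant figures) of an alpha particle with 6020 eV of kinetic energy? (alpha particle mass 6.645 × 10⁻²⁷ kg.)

λ = 185 fm

KE = 6020 eV = 9.644 × 10⁻¹⁶ J.
p = √(2mKE) = √(2 × 6.645 × 10⁻²⁷ × 9.644 × 10⁻¹⁶) = 3.580 × 10⁻²¹ kg·m/s.
λ = h/p = 6.626 × 10⁻³⁴ / 3.580 × 10⁻²¹ = 1.85 × 10⁻¹³ m = 185 fm.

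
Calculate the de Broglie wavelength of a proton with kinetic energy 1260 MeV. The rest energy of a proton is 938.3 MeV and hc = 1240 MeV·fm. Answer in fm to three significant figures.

Total energy E = KE + m₀c² = 1260 + 938.3 = 2198.3 MeV.
(pc)² = E² − (m₀c²)² = (2198.3)² − (938.3)² = 3.952 × 10⁶ MeV², so pc = 1988 MeV.
λ = hc/(pc) = 1240 MeV·fm / 1988 MeV = 0.624 fm.

λ = 0.624 fm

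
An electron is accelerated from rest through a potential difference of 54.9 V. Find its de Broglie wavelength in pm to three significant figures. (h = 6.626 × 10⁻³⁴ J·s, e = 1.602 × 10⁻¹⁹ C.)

λ = 166 pm

KE = eV = 1.602 × 10⁻¹⁹ × 54.90 = 8.795 × 10⁻¹⁸ J.
p = √(2mKE) = √(2 × 9.109 × 10⁻³¹ × 8.795 × 10⁻¹⁸) = 4.003 × 10⁻²⁴ kg·m/s.
λ = h/p = 6.626 × 10⁻³⁴ / 4.003 × 10⁻²⁴ = 1.66 × 10⁻¹⁰ m = 166 pm.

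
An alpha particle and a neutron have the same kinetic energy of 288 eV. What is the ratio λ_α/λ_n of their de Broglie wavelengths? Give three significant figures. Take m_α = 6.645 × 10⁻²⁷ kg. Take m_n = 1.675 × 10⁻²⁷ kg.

λ_α/λ_n = 0.502

At fixed KE, p = √(2mKE) so λ = h/p ∝ 1/√m.
λ_α/λ_n = √(m_n/m_α) = √(1.675 × 10⁻²⁷/6.645 × 10⁻²⁷) = √(0.2521) = 0.502.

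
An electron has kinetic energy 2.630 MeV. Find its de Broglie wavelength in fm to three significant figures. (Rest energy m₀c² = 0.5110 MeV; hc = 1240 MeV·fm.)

Total energy E = KE + m₀c² = 2.630 + 0.5110 = 3.1410 MeV.
(pc)² = E² − (m₀c²)² = (3.1410)² − (0.5110)² = 9.605 MeV², so pc = 3.099 MeV.
λ = hc/(pc) = 1240 MeV·fm / 3.099 MeV = 400 fm.

λ = 400 fm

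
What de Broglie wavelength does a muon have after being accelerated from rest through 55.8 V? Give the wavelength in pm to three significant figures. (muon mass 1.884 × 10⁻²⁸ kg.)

KE = eV = 1.602 × 10⁻¹⁹ × 55.80 = 8.939 × 10⁻¹⁸ J.
p = √(2mKE) = √(2 × 1.884 × 10⁻²⁸ × 8.939 × 10⁻¹⁸) = 5.804 × 10⁻²³ kg·m/s.
λ = h/p = 6.626 × 10⁻³⁴ / 5.804 × 10⁻²³ = 1.14 × 10⁻¹¹ m = 11.4 pm.

λ = 11.4 pm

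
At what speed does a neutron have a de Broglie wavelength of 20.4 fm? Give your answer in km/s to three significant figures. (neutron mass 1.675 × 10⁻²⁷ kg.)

p = h/λ = 6.626 × 10⁻³⁴ / 2.040 × 10⁻¹⁴ = 3.248 × 10⁻²⁰ kg·m/s.
v = p/m = 3.248 × 10⁻²⁰ / 1.675 × 10⁻²⁷ = 1.94 × 10⁷ m/s = 1.94 × 10⁴ km/s.

v = 1.94 × 10⁴ km/s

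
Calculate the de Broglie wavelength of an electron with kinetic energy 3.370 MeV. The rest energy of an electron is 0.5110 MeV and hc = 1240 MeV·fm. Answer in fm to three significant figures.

Total energy E = KE + m₀c² = 3.370 + 0.5110 = 3.8810 MeV.
(pc)² = E² − (m₀c²)² = (3.8810)² − (0.5110)² = 14.80 MeV², so pc = 3.847 MeV.
λ = hc/(pc) = 1240 MeV·fm / 3.847 MeV = 322 fm.

λ = 322 fm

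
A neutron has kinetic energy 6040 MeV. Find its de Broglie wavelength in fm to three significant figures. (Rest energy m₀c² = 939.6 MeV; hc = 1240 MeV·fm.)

Total energy E = KE + m₀c² = 6040 + 939.6 = 6979.6 MeV.
(pc)² = E² − (m₀c²)² = (6979.6)² − (939.6)² = 4.783 × 10⁷ MeV², so pc = 6916 MeV.
λ = hc/(pc) = 1240 MeV·fm / 6916 MeV = 0.179 fm.

λ = 0.179 fm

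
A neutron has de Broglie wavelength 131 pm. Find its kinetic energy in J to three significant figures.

KE = 7.64 × 10⁻²¹ J

p = h/λ = 6.626 × 10⁻³⁴ / 1.310 × 10⁻¹⁰ = 5.058 × 10⁻²⁴ kg·m/s.
KE = p²/(2m) = (5.058 × 10⁻²⁴)² / (2 × 1.675 × 10⁻²⁷) = 7.637 × 10⁻²¹ J = 7.64 × 10⁻²¹ J.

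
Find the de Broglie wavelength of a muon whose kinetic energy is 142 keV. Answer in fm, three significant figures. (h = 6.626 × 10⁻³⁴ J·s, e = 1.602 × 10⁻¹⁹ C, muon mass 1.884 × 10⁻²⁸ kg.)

λ = 226 fm

KE = 142 keV = 2.275 × 10⁻¹⁴ J.
p = √(2mKE) = √(2 × 1.884 × 10⁻²⁸ × 2.275 × 10⁻¹⁴) = 2.928 × 10⁻²¹ kg·m/s.
λ = h/p = 6.626 × 10⁻³⁴ / 2.928 × 10⁻²¹ = 2.26 × 10⁻¹³ m = 226 fm.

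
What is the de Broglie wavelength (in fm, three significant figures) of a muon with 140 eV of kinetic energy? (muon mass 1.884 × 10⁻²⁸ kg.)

λ = 7210 fm

KE = 140 eV = 2.243 × 10⁻¹⁷ J.
p = √(2mKE) = √(2 × 1.884 × 10⁻²⁸ × 2.243 × 10⁻¹⁷) = 9.193 × 10⁻²³ kg·m/s.
λ = h/p = 6.626 × 10⁻³⁴ / 9.193 × 10⁻²³ = 7.21 × 10⁻¹² m = 7210 fm.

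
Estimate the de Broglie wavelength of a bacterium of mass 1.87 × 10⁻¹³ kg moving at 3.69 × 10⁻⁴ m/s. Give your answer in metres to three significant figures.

p = mv = 1.87 × 10⁻¹³ × 3.69 × 10⁻⁴ = 6.900 × 10⁻¹⁷ kg·m/s.
λ = h/p = 6.626 × 10⁻³⁴ / 6.900 × 10⁻¹⁷ = 9.60 × 10⁻¹⁸ m.

λ = 9.60 × 10⁻¹⁸ m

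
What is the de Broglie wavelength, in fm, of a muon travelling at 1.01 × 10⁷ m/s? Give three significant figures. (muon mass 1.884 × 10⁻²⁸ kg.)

λ = 348 fm

p = mv = 1.884 × 10⁻²⁸ × 1.01 × 10⁷ = 1.903 × 10⁻²¹ kg·m/s.
λ = h/p = 6.626 × 10⁻³⁴ / 1.903 × 10⁻²¹ = 3.48 × 10⁻¹³ m = 348 fm.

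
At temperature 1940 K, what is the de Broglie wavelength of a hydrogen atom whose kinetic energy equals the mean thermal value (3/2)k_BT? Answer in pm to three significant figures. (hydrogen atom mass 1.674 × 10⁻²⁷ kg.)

λ = 57.1 pm

KE = (3/2)k_BT = 1.5 × 1.381 × 10⁻²³ × 1940 = 4.019 × 10⁻²⁰ J.
p = √(2mKE) = √(2 × 1.674 × 10⁻²⁷ × 4.019 × 10⁻²⁰) = 1.160 × 10⁻²³ kg·m/s.
λ = h/p = 5.71 × 10⁻¹¹ m = 57.1 pm.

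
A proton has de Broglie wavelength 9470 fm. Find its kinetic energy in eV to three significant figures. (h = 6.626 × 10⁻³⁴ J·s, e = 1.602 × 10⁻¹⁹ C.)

p = h/λ = 6.626 × 10⁻³⁴ / 9.470 × 10⁻¹² = 6.997 × 10⁻²³ kg·m/s.
KE = p²/(2m) = (6.997 × 10⁻²³)² / (2 × 1.673 × 10⁻²⁷) = 1.463 × 10⁻¹⁸ J = 9.13 eV.

KE = 9.13 eV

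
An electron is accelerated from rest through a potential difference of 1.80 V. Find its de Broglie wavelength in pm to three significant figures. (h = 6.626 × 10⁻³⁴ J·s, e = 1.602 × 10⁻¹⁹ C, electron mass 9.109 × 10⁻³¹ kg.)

λ = 914 pm

KE = eV = 1.602 × 10⁻¹⁹ × 1.800 = 2.884 × 10⁻¹⁹ J.
p = √(2mKE) = √(2 × 9.109 × 10⁻³¹ × 2.884 × 10⁻¹⁹) = 7.248 × 10⁻²⁵ kg·m/s.
λ = h/p = 6.626 × 10⁻³⁴ / 7.248 × 10⁻²⁵ = 9.14 × 10⁻¹⁰ m = 914 pm.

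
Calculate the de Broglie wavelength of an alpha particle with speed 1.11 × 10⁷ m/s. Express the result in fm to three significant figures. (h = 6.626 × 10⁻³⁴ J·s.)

λ = 8.98 fm

p = mv = 6.645 × 10⁻²⁷ × 1.11 × 10⁷ = 7.376 × 10⁻²⁰ kg·m/s.
λ = h/p = 6.626 × 10⁻³⁴ / 7.376 × 10⁻²⁰ = 8.98 × 10⁻¹⁵ m = 8.98 fm.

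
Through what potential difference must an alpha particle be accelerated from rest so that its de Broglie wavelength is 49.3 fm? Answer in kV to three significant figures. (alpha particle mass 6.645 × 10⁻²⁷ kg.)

V = 42.4 kV

p = h/λ = 6.626 × 10⁻³⁴ / 4.930 × 10⁻¹⁴ = 1.344 × 10⁻²⁰ kg·m/s.
KE = p²/(2m) = 1.359 × 10⁻¹⁴ J.
V = KE/2e = 1.359 × 10⁻¹⁴ / (2 × 1.602 × 10⁻¹⁹) = 42.4 kV.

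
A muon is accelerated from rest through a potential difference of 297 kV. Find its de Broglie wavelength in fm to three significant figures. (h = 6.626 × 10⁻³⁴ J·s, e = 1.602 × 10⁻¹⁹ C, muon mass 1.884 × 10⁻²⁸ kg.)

λ = 156 fm

KE = eV = 1.602 × 10⁻¹⁹ × 2.970 × 10⁵ = 4.758 × 10⁻¹⁴ J.
p = √(2mKE) = √(2 × 1.884 × 10⁻²⁸ × 4.758 × 10⁻¹⁴) = 4.234 × 10⁻²¹ kg·m/s.
λ = h/p = 6.626 × 10⁻³⁴ / 4.234 × 10⁻²¹ = 1.56 × 10⁻¹³ m = 156 fm.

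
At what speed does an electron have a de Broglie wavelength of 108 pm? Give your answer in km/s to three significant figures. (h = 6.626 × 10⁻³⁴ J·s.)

p = h/λ = 6.626 × 10⁻³⁴ / 1.080 × 10⁻¹⁰ = 6.135 × 10⁻²⁴ kg·m/s.
v = p/m = 6.135 × 10⁻²⁴ / 9.109 × 10⁻³¹ = 6.74 × 10⁶ m/s = 6740 km/s.

v = 6740 km/s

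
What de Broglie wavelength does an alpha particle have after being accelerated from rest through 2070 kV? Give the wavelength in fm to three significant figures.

KE = 2eV = 2 × 1.602 × 10⁻¹⁹ × 2.070 × 10⁶ = 6.632 × 10⁻¹³ J.
p = √(2mKE) = √(2 × 6.645 × 10⁻²⁷ × 6.632 × 10⁻¹³) = 9.388 × 10⁻²⁰ kg·m/s.
λ = h/p = 6.626 × 10⁻³⁴ / 9.388 × 10⁻²⁰ = 7.06 × 10⁻¹⁵ m = 7.06 fm.

λ = 7.06 fm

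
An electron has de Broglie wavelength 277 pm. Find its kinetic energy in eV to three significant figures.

KE = 19.6 eV

p = h/λ = 6.626 × 10⁻³⁴ / 2.770 × 10⁻¹⁰ = 2.392 × 10⁻²⁴ kg·m/s.
KE = p²/(2m) = (2.392 × 10⁻²⁴)² / (2 × 9.109 × 10⁻³¹) = 3.141 × 10⁻¹⁸ J = 19.6 eV.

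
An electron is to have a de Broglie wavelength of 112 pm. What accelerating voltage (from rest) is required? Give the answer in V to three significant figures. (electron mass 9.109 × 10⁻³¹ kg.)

V = 120 V

p = h/λ = 6.626 × 10⁻³⁴ / 1.120 × 10⁻¹⁰ = 5.916 × 10⁻²⁴ kg·m/s.
KE = p²/(2m) = 1.921 × 10⁻¹⁷ J.
V = KE/e = 1.921 × 10⁻¹⁷ / (1.602 × 10⁻¹⁹) = 120 V.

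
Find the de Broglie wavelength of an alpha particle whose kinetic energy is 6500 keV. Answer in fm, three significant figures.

λ = 5.63 fm

KE = 6500 keV = 1.041 × 10⁻¹² J.
p = √(2mKE) = √(2 × 6.645 × 10⁻²⁷ × 1.041 × 10⁻¹²) = 1.176 × 10⁻¹⁹ kg·m/s.
λ = h/p = 6.626 × 10⁻³⁴ / 1.176 × 10⁻¹⁹ = 5.63 × 10⁻¹⁵ m = 5.63 fm.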